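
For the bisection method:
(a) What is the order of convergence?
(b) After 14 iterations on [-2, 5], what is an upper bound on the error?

(a) Bisection has linear (order 1) convergence; the error is halved each step.

(b) Error bound = (b-a)/2^n = (5 - (-2))/2^{14}
    = 7/2^{14}

(a) 1 (linear); (b) error ≤ 4.27e-04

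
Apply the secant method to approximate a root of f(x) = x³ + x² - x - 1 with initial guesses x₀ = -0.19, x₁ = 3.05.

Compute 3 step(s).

f(x) = x³ + x² - x - 1
x₀ = -0.19, x₁ = 3.05

Secant formula: x_{n+1} = x_n - f(x_n)(x_n - x_{n-1})/(f(x_n) - f(x_{n-1}))

Iteration 1:
  f(-0.190000) = -0.780759
  f(3.050000) = 33.625125
  x_2 = 3.050000 - 33.625125×(3.050000 - (-0.190000))/(33.625125 - (-0.780759))
       = -0.116476
Iteration 2:
  f(3.050000) = 33.625125
  f(-0.116476) = -0.871538
  x_3 = -0.116476 - (-0.871538)×(-0.116476 - 3.050000)/(-0.871538 - 33.625125)
       = -0.036477
Iteration 3:
  f(-0.116476) = -0.871538
  f(-0.036477) = -0.962241
  x_4 = -0.036477 - (-0.962241)×(-0.036477 - (-0.116476))/(-0.962241 - (-0.871538))
       = -0.885158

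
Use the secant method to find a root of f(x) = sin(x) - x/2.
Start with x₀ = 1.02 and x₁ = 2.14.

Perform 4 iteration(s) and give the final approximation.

f(x) = sin(x) - x/2
x₀ = 1.02, x₁ = 2.14

Secant formula: x_{n+1} = x_n - f(x_n)(x_n - x_{n-1})/(f(x_n) - f(x_{n-1}))

Iteration 1:
  f(1.020000) = 0.342108
  f(2.140000) = -0.227670
  x_2 = 2.140000 - (-0.227670)×(2.140000 - 1.020000)/(-0.227670 - 0.342108)
       = 1.692475
Iteration 2:
  f(2.140000) = -0.227670
  f(1.692475) = 0.146369
  x_3 = 1.692475 - 0.146369×(1.692475 - 2.140000)/(0.146369 - (-0.227670))
       = 1.867601
Iteration 3:
  f(1.692475) = 0.146369
  f(1.867601) = 0.022476
  x_4 = 1.867601 - 0.022476×(1.867601 - 1.692475)/(0.022476 - 0.146369)
       = 1.899371
Iteration 4:
  f(1.867601) = 0.022476
  f(1.899371) = -0.003182
  x_5 = 1.899371 - (-0.003182)×(1.899371 - 1.867601)/(-0.003182 - 0.022476)
       = 1.895431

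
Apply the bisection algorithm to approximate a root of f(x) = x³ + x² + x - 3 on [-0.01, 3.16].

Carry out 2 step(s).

f(x) = x³ + x² + x - 3
Initial interval: [-0.01, 3.16]

Iteration 1:
  c_1 = (-0.010000 + 3.160000)/2 = 1.575000
  f(c_1) = f(1.575000) = 4.962609
  f(a) × f(c) < 0, new interval: [-0.010000, 1.575000]
Iteration 2:
  c_2 = (-0.010000 + 1.575000)/2 = 0.782500
  f(c_2) = f(0.782500) = -1.126064
  f(a) × f(c) ≥ 0, new interval: [0.782500, 1.575000]

After 2 iteration(s), the approximation is c_2 = 0.782500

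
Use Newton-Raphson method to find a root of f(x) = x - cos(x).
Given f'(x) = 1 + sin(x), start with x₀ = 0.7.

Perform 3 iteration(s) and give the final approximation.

f(x) = x - cos(x)
f'(x) = 1 + sin(x)
x₀ = 0.7

Newton-Raphson formula: x_{n+1} = x_n - f(x_n)/f'(x_n)

Iteration 1:
  f(0.700000) = -0.064842
  f'(0.700000) = 1.644218
  x_1 = 0.700000 - (-0.064842)/1.644218 = 0.739436
Iteration 2:
  f(0.739436) = 0.000588
  f'(0.739436) = 1.673872
  x_2 = 0.739436 - 0.000588/1.673872 = 0.739085
Iteration 3:
  f(0.739085) = 0.000000
  f'(0.739085) = 1.673612
  x_3 = 0.739085 - 0.000000/1.673612 = 0.739085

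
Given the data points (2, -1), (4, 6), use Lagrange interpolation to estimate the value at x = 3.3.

Lagrange interpolation formula:
P(x) = Σ yᵢ × Lᵢ(x)
where Lᵢ(x) = Π_{j≠i} (x - xⱼ)/(xᵢ - xⱼ)

L_0(3.3) = (3.3 - 4)/(2 - 4) = 0.350000
L_1(3.3) = (3.3 - 2)/(4 - 2) = 0.650000

P(3.3) = (-1)×L_0(3.3) + 6×L_1(3.3)
P(3.3) = 3.550000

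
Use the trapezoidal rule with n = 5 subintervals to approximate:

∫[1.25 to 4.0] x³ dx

f(x) = x³
a = 1.25, b = 4.0, n = 5
h = (b - a)/n = 0.550000

Trapezoidal rule: (h/2)[f(x₀) + 2f(x₁) + 2f(x₂) + ... + f(xₙ)]

x_0 = 1.2500, f(x_0) = 1.953125, coefficient = 1
x_1 = 1.8000, f(x_1) = 5.832000, coefficient = 2
x_2 = 2.3500, f(x_2) = 12.977875, coefficient = 2
x_3 = 2.9000, f(x_3) = 24.389000, coefficient = 2
x_4 = 3.4500, f(x_4) = 41.063625, coefficient = 2
x_5 = 4.0000, f(x_5) = 64.000000, coefficient = 1

I ≈ (0.550000/2) × 234.478125 = 64.481484
Exact value: 63.389648
Error: 1.091836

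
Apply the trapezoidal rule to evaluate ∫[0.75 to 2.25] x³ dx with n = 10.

f(x) = x³
a = 0.75, b = 2.25, n = 10
h = (b - a)/n = 0.150000

Trapezoidal rule: (h/2)[f(x₀) + 2f(x₁) + 2f(x₂) + ... + f(xₙ)]

x_0 = 0.7500, f(x_0) = 0.421875, coefficient = 1
x_1 = 0.9000, f(x_1) = 0.729000, coefficient = 2
x_2 = 1.0500, f(x_2) = 1.157625, coefficient = 2
x_3 = 1.2000, f(x_3) = 1.728000, coefficient = 2
x_4 = 1.3500, f(x_4) = 2.460375, coefficient = 2
x_5 = 1.5000, f(x_5) = 3.375000, coefficient = 2
x_6 = 1.6500, f(x_6) = 4.492125, coefficient = 2
x_7 = 1.8000, f(x_7) = 5.832000, coefficient = 2
x_8 = 1.9500, f(x_8) = 7.414875, coefficient = 2
x_9 = 2.1000, f(x_9) = 9.261000, coefficient = 2
x_10 = 2.2500, f(x_10) = 11.390625, coefficient = 1

I ≈ (0.150000/2) × 84.712500 = 6.353437
Exact value: 6.328125
Error: 0.025312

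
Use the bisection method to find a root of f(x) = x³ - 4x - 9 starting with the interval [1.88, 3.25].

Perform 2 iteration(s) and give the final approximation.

f(x) = x³ - 4x - 9
Initial interval: [1.88, 3.25]

Iteration 1:
  c_1 = (1.880000 + 3.250000)/2 = 2.565000
  f(c_1) = f(2.565000) = -2.384288
  f(a) × f(c) ≥ 0, new interval: [2.565000, 3.250000]
Iteration 2:
  c_2 = (2.565000 + 3.250000)/2 = 2.907500
  f(c_2) = f(2.907500) = 3.948715
  f(a) × f(c) < 0, new interval: [2.565000, 2.907500]

After 2 iteration(s), the approximation is c_2 = 2.907500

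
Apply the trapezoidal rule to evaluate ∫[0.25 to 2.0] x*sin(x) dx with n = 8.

f(x) = x*sin(x)
a = 0.25, b = 2.0, n = 8
h = (b - a)/n = 0.218750

Trapezoidal rule: (h/2)[f(x₀) + 2f(x₁) + 2f(x₂) + ... + f(xₙ)]

x_0 = 0.2500, f(x_0) = 0.061851, coefficient = 1
x_1 = 0.4688, f(x_1) = 0.211768, coefficient = 2
x_2 = 0.6875, f(x_2) = 0.436292, coefficient = 2
x_3 = 0.9062, f(x_3) = 0.713397, coefficient = 2
x_4 = 1.1250, f(x_4) = 1.015051, coefficient = 2
x_5 = 1.3438, f(x_5) = 1.309263, coefficient = 2
x_6 = 1.5625, f(x_6) = 1.562446, coefficient = 2
x_7 = 1.7812, f(x_7) = 1.741949, coefficient = 2
x_8 = 2.0000, f(x_8) = 1.818595, coefficient = 1

I ≈ (0.218750/2) × 15.860779 = 1.734773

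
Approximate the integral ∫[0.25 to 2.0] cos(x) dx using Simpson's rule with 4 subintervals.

f(x) = cos(x)
a = 0.25, b = 2.0, n = 4
h = (b - a)/n = 0.437500

Simpson's rule: (h/3)[f(x₀) + 4f(x₁) + 2f(x₂) + ... + f(xₙ)]

x_0 = 0.2500, f(x_0) = 0.968912, coefficient = 1
x_1 = 0.6875, f(x_1) = 0.772835, coefficient = 4
x_2 = 1.1250, f(x_2) = 0.431177, coefficient = 2
x_3 = 1.5625, f(x_3) = 0.008296, coefficient = 4
x_4 = 2.0000, f(x_4) = -0.416147, coefficient = 1

I ≈ (0.437500/3) × 4.539643 = 0.662031
Exact value: 0.661893
Error: 0.000138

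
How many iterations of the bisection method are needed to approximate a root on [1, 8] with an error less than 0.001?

We need (b-a)/2^n ≤ 0.001
(8 - 1)/2^n ≤ 0.001
7/2^n ≤ 0.001
2^n ≥ 7000
n ≥ log₂(7000) = 12.77
n ≥ 13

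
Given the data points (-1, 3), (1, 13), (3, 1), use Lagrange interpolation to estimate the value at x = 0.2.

Lagrange interpolation formula:
P(x) = Σ yᵢ × Lᵢ(x)
where Lᵢ(x) = Π_{j≠i} (x - xⱼ)/(xᵢ - xⱼ)

L_0(0.2) = (0.2 - 1)/(-1 - 1) × (0.2 - 3)/(-1 - 3) = 0.280000
L_1(0.2) = (0.2 - (-1))/(1 - (-1)) × (0.2 - 3)/(1 - 3) = 0.840000
L_2(0.2) = (0.2 - (-1))/(3 - (-1)) × (0.2 - 1)/(3 - 1) = -0.120000

P(0.2) = 3×L_0(0.2) + 13×L_1(0.2) + 1×L_2(0.2)
P(0.2) = 11.640000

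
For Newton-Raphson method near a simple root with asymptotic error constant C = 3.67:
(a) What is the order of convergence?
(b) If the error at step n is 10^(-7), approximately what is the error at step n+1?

(a) Newton-Raphson has quadratic (order 2) convergence near simple roots.
    This means |e_{n+1}| ≈ C|e_n|².

(b) With |e_n| = 10^(-7) and C = 3.67:
    |e_{n+1}| ≈ 3.67 × (10^(-7))² = 3.67 × 10^(-14)

(a) 2 (quadratic); (b) |e_{n+1}| ≈ 3.670e-14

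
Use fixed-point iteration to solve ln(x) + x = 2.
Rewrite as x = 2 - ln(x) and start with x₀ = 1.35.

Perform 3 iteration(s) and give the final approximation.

Equation: ln(x) + x = 2
Fixed-point form: x = 2 - ln(x)
x₀ = 1.35

x_1 = g(1.350000) = 1.699895
x_2 = g(1.699895) = 1.469433
x_3 = g(1.469433) = 1.615123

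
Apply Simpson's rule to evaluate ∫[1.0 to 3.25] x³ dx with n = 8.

f(x) = x³
a = 1.0, b = 3.25, n = 8
h = (b - a)/n = 0.281250

Simpson's rule: (h/3)[f(x₀) + 4f(x₁) + 2f(x₂) + ... + f(xₙ)]

x_0 = 1.0000, f(x_0) = 1.000000, coefficient = 1
x_1 = 1.2812, f(x_1) = 2.103302, coefficient = 4
x_2 = 1.5625, f(x_2) = 3.814697, coefficient = 2
x_3 = 1.8438, f(x_3) = 6.267670, coefficient = 4
x_4 = 2.1250, f(x_4) = 9.595703, coefficient = 2
x_5 = 2.4062, f(x_5) = 13.932281, coefficient = 4
x_6 = 2.6875, f(x_6) = 19.410889, coefficient = 2
x_7 = 2.9688, f(x_7) = 26.165009, coefficient = 4
x_8 = 3.2500, f(x_8) = 34.328125, coefficient = 1

I ≈ (0.281250/3) × 294.843750 = 27.641602
Exact value: 27.641602
Error: 0.000000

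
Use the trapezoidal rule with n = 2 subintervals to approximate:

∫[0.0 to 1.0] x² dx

f(x) = x²
a = 0.0, b = 1.0, n = 2
h = (b - a)/n = 0.500000

Trapezoidal rule: (h/2)[f(x₀) + 2f(x₁) + 2f(x₂) + ... + f(xₙ)]

x_0 = 0.0000, f(x_0) = 0.000000, coefficient = 1
x_1 = 0.5000, f(x_1) = 0.250000, coefficient = 2
x_2 = 1.0000, f(x_2) = 1.000000, coefficient = 1

I ≈ (0.500000/2) × 1.500000 = 0.375000
Exact value: 0.333333
Error: 0.041667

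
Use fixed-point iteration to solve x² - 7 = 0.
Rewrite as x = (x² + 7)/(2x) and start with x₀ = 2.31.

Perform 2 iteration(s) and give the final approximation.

Equation: x² - 7 = 0
Fixed-point form: x = (x² + 7)/(2x)
x₀ = 2.31

x_1 = g(2.310000) = 2.670152
x_2 = g(2.670152) = 2.645863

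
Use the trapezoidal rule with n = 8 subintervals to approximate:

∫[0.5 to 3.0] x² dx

f(x) = x²
a = 0.5, b = 3.0, n = 8
h = (b - a)/n = 0.312500

Trapezoidal rule: (h/2)[f(x₀) + 2f(x₁) + 2f(x₂) + ... + f(xₙ)]

x_0 = 0.5000, f(x_0) = 0.250000, coefficient = 1
x_1 = 0.8125, f(x_1) = 0.660156, coefficient = 2
x_2 = 1.1250, f(x_2) = 1.265625, coefficient = 2
x_3 = 1.4375, f(x_3) = 2.066406, coefficient = 2
x_4 = 1.7500, f(x_4) = 3.062500, coefficient = 2
x_5 = 2.0625, f(x_5) = 4.253906, coefficient = 2
x_6 = 2.3750, f(x_6) = 5.640625, coefficient = 2
x_7 = 2.6875, f(x_7) = 7.222656, coefficient = 2
x_8 = 3.0000, f(x_8) = 9.000000, coefficient = 1

I ≈ (0.312500/2) × 57.593750 = 8.999023
Exact value: 8.958333
Error: 0.040690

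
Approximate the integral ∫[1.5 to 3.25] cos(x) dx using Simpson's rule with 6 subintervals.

f(x) = cos(x)
a = 1.5, b = 3.25, n = 6
h = (b - a)/n = 0.291667

Simpson's rule: (h/3)[f(x₀) + 4f(x₁) + 2f(x₂) + ... + f(xₙ)]

x_0 = 1.5000, f(x_0) = 0.070737, coefficient = 1
x_1 = 1.7917, f(x_1) = -0.219079, coefficient = 4
x_2 = 2.0833, f(x_2) = -0.490390, coefficient = 2
x_3 = 2.3750, f(x_3) = -0.720278, coefficient = 4
x_4 = 2.6667, f(x_4) = -0.889327, coefficient = 2
x_5 = 2.9583, f(x_5) = -0.983255, coefficient = 4
x_6 = 3.2500, f(x_6) = -0.994130, coefficient = 1

I ≈ (0.291667/3) × -11.373275 = -1.105735
Exact value: -1.105690
Error: 0.000045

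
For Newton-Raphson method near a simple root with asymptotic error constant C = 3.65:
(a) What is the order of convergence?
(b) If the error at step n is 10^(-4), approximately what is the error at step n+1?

(a) Newton-Raphson has quadratic (order 2) convergence near simple roots.
    This means |e_{n+1}| ≈ C|e_n|².

(b) With |e_n| = 10^(-4) and C = 3.65:
    |e_{n+1}| ≈ 3.65 × (10^(-4))² = 3.65 × 10^(-8)

(a) 2 (quadratic); (b) |e_{n+1}| ≈ 3.650e-08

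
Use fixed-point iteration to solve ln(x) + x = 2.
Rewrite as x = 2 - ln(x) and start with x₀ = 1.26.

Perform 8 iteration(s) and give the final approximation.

Equation: ln(x) + x = 2
Fixed-point form: x = 2 - ln(x)
x₀ = 1.26

x_1 = g(1.260000) = 1.768888
x_2 = g(1.768888) = 1.429649
x_3 = g(1.429649) = 1.642571
x_4 = g(1.642571) = 1.503737
x_5 = g(1.503737) = 1.592047
x_6 = g(1.592047) = 1.534980
x_7 = g(1.534980) = 1.571483
x_8 = g(1.571483) = 1.547980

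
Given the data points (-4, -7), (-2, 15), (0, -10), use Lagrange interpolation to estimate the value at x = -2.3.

Lagrange interpolation formula:
P(x) = Σ yᵢ × Lᵢ(x)
where Lᵢ(x) = Π_{j≠i} (x - xⱼ)/(xᵢ - xⱼ)

L_0(-2.3) = (-2.3 - (-2))/(-4 - (-2)) × (-2.3 - 0)/(-4 - 0) = 0.086250
L_1(-2.3) = (-2.3 - (-4))/(-2 - (-4)) × (-2.3 - 0)/(-2 - 0) = 0.977500
L_2(-2.3) = (-2.3 - (-4))/(0 - (-4)) × (-2.3 - (-2))/(0 - (-2)) = -0.063750

P(-2.3) = (-7)×L_0(-2.3) + 15×L_1(-2.3) + (-10)×L_2(-2.3)
P(-2.3) = 14.696250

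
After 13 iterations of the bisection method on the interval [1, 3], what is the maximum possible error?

Bisection error bound: |error| ≤ (b-a)/2^n
|error| ≤ (3 - 1)/2^13 = 2/2^13
|error| ≤ 0.0002441406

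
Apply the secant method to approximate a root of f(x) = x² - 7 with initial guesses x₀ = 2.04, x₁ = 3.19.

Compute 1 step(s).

f(x) = x² - 7
x₀ = 2.04, x₁ = 3.19

Secant formula: x_{n+1} = x_n - f(x_n)(x_n - x_{n-1})/(f(x_n) - f(x_{n-1}))

Iteration 1:
  f(2.040000) = -2.838400
  f(3.190000) = 3.176100
  x_2 = 3.190000 - 3.176100×(3.190000 - 2.040000)/(3.176100 - (-2.838400))
       = 2.582715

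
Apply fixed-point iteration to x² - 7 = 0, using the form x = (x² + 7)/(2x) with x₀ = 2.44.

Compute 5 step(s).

Equation: x² - 7 = 0
Fixed-point form: x = (x² + 7)/(2x)
x₀ = 2.44

x_1 = g(2.440000) = 2.654426
x_2 = g(2.654426) = 2.645765
x_3 = g(2.645765) = 2.645751
x_4 = g(2.645751) = 2.645751
x_5 = g(2.645751) = 2.645751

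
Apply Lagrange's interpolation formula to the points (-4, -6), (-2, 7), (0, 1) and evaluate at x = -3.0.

Lagrange interpolation formula:
P(x) = Σ yᵢ × Lᵢ(x)
where Lᵢ(x) = Π_{j≠i} (x - xⱼ)/(xᵢ - xⱼ)

L_0(-3.0) = (-3.0 - (-2))/(-4 - (-2)) × (-3.0 - 0)/(-4 - 0) = 0.375000
L_1(-3.0) = (-3.0 - (-4))/(-2 - (-4)) × (-3.0 - 0)/(-2 - 0) = 0.750000
L_2(-3.0) = (-3.0 - (-4))/(0 - (-4)) × (-3.0 - (-2))/(0 - (-2)) = -0.125000

P(-3.0) = (-6)×L_0(-3.0) + 7×L_1(-3.0) + 1×L_2(-3.0)
P(-3.0) = 2.875000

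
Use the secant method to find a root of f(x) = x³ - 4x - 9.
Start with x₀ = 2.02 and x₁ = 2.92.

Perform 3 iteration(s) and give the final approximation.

f(x) = x³ - 4x - 9
x₀ = 2.02, x₁ = 2.92

Secant formula: x_{n+1} = x_n - f(x_n)(x_n - x_{n-1})/(f(x_n) - f(x_{n-1}))

Iteration 1:
  f(2.020000) = -8.837592
  f(2.920000) = 4.217088
  x_2 = 2.920000 - 4.217088×(2.920000 - 2.020000)/(4.217088 - (-8.837592))
       = 2.629271
Iteration 2:
  f(2.920000) = 4.217088
  f(2.629271) = -1.340767
  x_3 = 2.629271 - (-1.340767)×(2.629271 - 2.920000)/(-1.340767 - 4.217088)
       = 2.699406
Iteration 3:
  f(2.629271) = -1.340767
  f(2.699406) = -0.127619
  x_4 = 2.699406 - (-0.127619)×(2.699406 - 2.629271)/(-0.127619 - (-1.340767))
       = 2.706784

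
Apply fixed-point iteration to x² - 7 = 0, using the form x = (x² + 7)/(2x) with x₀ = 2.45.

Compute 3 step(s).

Equation: x² - 7 = 0
Fixed-point form: x = (x² + 7)/(2x)
x₀ = 2.45

x_1 = g(2.450000) = 2.653571
x_2 = g(2.653571) = 2.645763
x_3 = g(2.645763) = 2.645751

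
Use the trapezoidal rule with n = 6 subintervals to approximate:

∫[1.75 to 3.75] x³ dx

f(x) = x³
a = 1.75, b = 3.75, n = 6
h = (b - a)/n = 0.333333

Trapezoidal rule: (h/2)[f(x₀) + 2f(x₁) + 2f(x₂) + ... + f(xₙ)]

x_0 = 1.7500, f(x_0) = 5.359375, coefficient = 1
x_1 = 2.0833, f(x_1) = 9.042245, coefficient = 2
x_2 = 2.4167, f(x_2) = 14.114005, coefficient = 2
x_3 = 2.7500, f(x_3) = 20.796875, coefficient = 2
x_4 = 3.0833, f(x_4) = 29.313079, coefficient = 2
x_5 = 3.4167, f(x_5) = 39.884838, coefficient = 2
x_6 = 3.7500, f(x_6) = 52.734375, coefficient = 1

I ≈ (0.333333/2) × 284.395833 = 47.399306
Exact value: 47.093750
Error: 0.305556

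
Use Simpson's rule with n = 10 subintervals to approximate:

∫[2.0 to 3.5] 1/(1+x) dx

f(x) = 1/(1+x)
a = 2.0, b = 3.5, n = 10
h = (b - a)/n = 0.150000

Simpson's rule: (h/3)[f(x₀) + 4f(x₁) + 2f(x₂) + ... + f(xₙ)]

x_0 = 2.0000, f(x_0) = 0.333333, coefficient = 1
x_1 = 2.1500, f(x_1) = 0.317460, coefficient = 4
x_2 = 2.3000, f(x_2) = 0.303030, coefficient = 2
x_3 = 2.4500, f(x_3) = 0.289855, coefficient = 4
x_4 = 2.6000, f(x_4) = 0.277778, coefficient = 2
x_5 = 2.7500, f(x_5) = 0.266667, coefficient = 4
x_6 = 2.9000, f(x_6) = 0.256410, coefficient = 2
x_7 = 3.0500, f(x_7) = 0.246914, coefficient = 4
x_8 = 3.2000, f(x_8) = 0.238095, coefficient = 2
x_9 = 3.3500, f(x_9) = 0.229885, coefficient = 4
x_10 = 3.5000, f(x_10) = 0.222222, coefficient = 1

I ≈ (0.150000/3) × 8.109305 = 0.405465
Exact value: 0.405465
Error: 0.000000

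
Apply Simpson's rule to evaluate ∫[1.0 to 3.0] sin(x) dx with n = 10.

f(x) = sin(x)
a = 1.0, b = 3.0, n = 10
h = (b - a)/n = 0.200000

Simpson's rule: (h/3)[f(x₀) + 4f(x₁) + 2f(x₂) + ... + f(xₙ)]

x_0 = 1.0000, f(x_0) = 0.841471, coefficient = 1
x_1 = 1.2000, f(x_1) = 0.932039, coefficient = 4
x_2 = 1.4000, f(x_2) = 0.985450, coefficient = 2
x_3 = 1.6000, f(x_3) = 0.999574, coefficient = 4
x_4 = 1.8000, f(x_4) = 0.973848, coefficient = 2
x_5 = 2.0000, f(x_5) = 0.909297, coefficient = 4
x_6 = 2.2000, f(x_6) = 0.808496, coefficient = 2
x_7 = 2.4000, f(x_7) = 0.675463, coefficient = 4
x_8 = 2.6000, f(x_8) = 0.515501, coefficient = 2
x_9 = 2.8000, f(x_9) = 0.334988, coefficient = 4
x_10 = 3.0000, f(x_10) = 0.141120, coefficient = 1

I ≈ (0.200000/3) × 22.954627 = 1.530308
Exact value: 1.530295
Error: 0.000014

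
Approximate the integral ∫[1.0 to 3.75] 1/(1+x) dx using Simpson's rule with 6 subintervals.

f(x) = 1/(1+x)
a = 1.0, b = 3.75, n = 6
h = (b - a)/n = 0.458333

Simpson's rule: (h/3)[f(x₀) + 4f(x₁) + 2f(x₂) + ... + f(xₙ)]

x_0 = 1.0000, f(x_0) = 0.500000, coefficient = 1
x_1 = 1.4583, f(x_1) = 0.406780, coefficient = 4
x_2 = 1.9167, f(x_2) = 0.342857, coefficient = 2
x_3 = 2.3750, f(x_3) = 0.296296, coefficient = 4
x_4 = 2.8333, f(x_4) = 0.260870, coefficient = 2
x_5 = 3.2917, f(x_5) = 0.233010, coefficient = 4
x_6 = 3.7500, f(x_6) = 0.210526, coefficient = 1

I ≈ (0.458333/3) × 5.662322 = 0.865077
Exact value: 0.864997
Error: 0.000080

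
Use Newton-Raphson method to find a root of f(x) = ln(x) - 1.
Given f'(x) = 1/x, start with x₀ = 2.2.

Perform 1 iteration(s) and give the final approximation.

f(x) = ln(x) - 1
f'(x) = 1/x
x₀ = 2.2

Newton-Raphson formula: x_{n+1} = x_n - f(x_n)/f'(x_n)

Iteration 1:
  f(2.200000) = -0.211543
  f'(2.200000) = 0.454545
  x_1 = 2.200000 - (-0.211543)/0.454545 = 2.665394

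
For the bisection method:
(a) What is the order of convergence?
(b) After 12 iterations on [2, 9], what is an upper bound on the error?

(a) Bisection has linear (order 1) convergence; the error is halved each step.

(b) Error bound = (b-a)/2^n = (9 - 2)/2^{12}
    = 7/2^{12}

(a) 1 (linear); (b) error ≤ 1.71e-03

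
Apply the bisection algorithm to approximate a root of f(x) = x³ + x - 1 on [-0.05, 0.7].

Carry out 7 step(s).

f(x) = x³ + x - 1
Initial interval: [-0.05, 0.7]

Iteration 1:
  c_1 = (-0.050000 + 0.700000)/2 = 0.325000
  f(c_1) = f(0.325000) = -0.640672
  f(a) × f(c) ≥ 0, new interval: [0.325000, 0.700000]
Iteration 2:
  c_2 = (0.325000 + 0.700000)/2 = 0.512500
  f(c_2) = f(0.512500) = -0.352889
  f(a) × f(c) ≥ 0, new interval: [0.512500, 0.700000]
Iteration 3:
  c_3 = (0.512500 + 0.700000)/2 = 0.606250
  f(c_3) = f(0.606250) = -0.170929
  f(a) × f(c) ≥ 0, new interval: [0.606250, 0.700000]
Iteration 4:
  c_4 = (0.606250 + 0.700000)/2 = 0.653125
  f(c_4) = f(0.653125) = -0.068270
  f(a) × f(c) ≥ 0, new interval: [0.653125, 0.700000]
Iteration 5:
  c_5 = (0.653125 + 0.700000)/2 = 0.676562
  f(c_5) = f(0.676562) = -0.013750
  f(a) × f(c) ≥ 0, new interval: [0.676562, 0.700000]
Iteration 6:
  c_6 = (0.676562 + 0.700000)/2 = 0.688281
  f(c_6) = f(0.688281) = 0.014341
  f(a) × f(c) < 0, new interval: [0.676562, 0.688281]
Iteration 7:
  c_7 = (0.676562 + 0.688281)/2 = 0.682422
  f(c_7) = f(0.682422) = 0.000225
  f(a) × f(c) < 0, new interval: [0.676562, 0.682422]

After 7 iteration(s), the approximation is c_7 = 0.682422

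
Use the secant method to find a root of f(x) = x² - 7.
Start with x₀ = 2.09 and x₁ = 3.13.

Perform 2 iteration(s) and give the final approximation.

f(x) = x² - 7
x₀ = 2.09, x₁ = 3.13

Secant formula: x_{n+1} = x_n - f(x_n)(x_n - x_{n-1})/(f(x_n) - f(x_{n-1}))

Iteration 1:
  f(2.090000) = -2.631900
  f(3.130000) = 2.796900
  x_2 = 3.130000 - 2.796900×(3.130000 - 2.090000)/(2.796900 - (-2.631900))
       = 2.594195
Iteration 2:
  f(3.130000) = 2.796900
  f(2.594195) = -0.270150
  x_3 = 2.594195 - (-0.270150)×(2.594195 - 3.130000)/(-0.270150 - 2.796900)
       = 2.641390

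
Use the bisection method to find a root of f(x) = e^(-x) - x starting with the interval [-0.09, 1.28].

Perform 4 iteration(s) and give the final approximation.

f(x) = e^(-x) - x
Initial interval: [-0.09, 1.28]

Iteration 1:
  c_1 = (-0.090000 + 1.280000)/2 = 0.595000
  f(c_1) = f(0.595000) = -0.043437
  f(a) × f(c) < 0, new interval: [-0.090000, 0.595000]
Iteration 2:
  c_2 = (-0.090000 + 0.595000)/2 = 0.252500
  f(c_2) = f(0.252500) = 0.524356
  f(a) × f(c) ≥ 0, new interval: [0.252500, 0.595000]
Iteration 3:
  c_3 = (0.252500 + 0.595000)/2 = 0.423750
  f(c_3) = f(0.423750) = 0.230838
  f(a) × f(c) ≥ 0, new interval: [0.423750, 0.595000]
Iteration 4:
  c_4 = (0.423750 + 0.595000)/2 = 0.509375
  f(c_4) = f(0.509375) = 0.091496
  f(a) × f(c) ≥ 0, new interval: [0.509375, 0.595000]

After 4 iteration(s), the approximation is c_4 = 0.509375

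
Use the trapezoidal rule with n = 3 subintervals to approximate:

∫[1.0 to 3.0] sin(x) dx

f(x) = sin(x)
a = 1.0, b = 3.0, n = 3
h = (b - a)/n = 0.666667

Trapezoidal rule: (h/2)[f(x₀) + 2f(x₁) + 2f(x₂) + ... + f(xₙ)]

x_0 = 1.0000, f(x_0) = 0.841471, coefficient = 1
x_1 = 1.6667, f(x_1) = 0.995408, coefficient = 2
x_2 = 2.3333, f(x_2) = 0.723086, coefficient = 2
x_3 = 3.0000, f(x_3) = 0.141120, coefficient = 1

I ≈ (0.666667/2) × 4.419579 = 1.473193
Exact value: 1.530295
Error: 0.057102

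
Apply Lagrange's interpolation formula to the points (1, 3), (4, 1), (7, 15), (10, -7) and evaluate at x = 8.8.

Lagrange interpolation formula:
P(x) = Σ yᵢ × Lᵢ(x)
where Lᵢ(x) = Π_{j≠i} (x - xⱼ)/(xᵢ - xⱼ)

L_0(8.8) = (8.8 - 4)/(1 - 4) × (8.8 - 7)/(1 - 7) × (8.8 - 10)/(1 - 10) = 0.064000
L_1(8.8) = (8.8 - 1)/(4 - 1) × (8.8 - 7)/(4 - 7) × (8.8 - 10)/(4 - 10) = -0.312000
L_2(8.8) = (8.8 - 1)/(7 - 1) × (8.8 - 4)/(7 - 4) × (8.8 - 10)/(7 - 10) = 0.832000
L_3(8.8) = (8.8 - 1)/(10 - 1) × (8.8 - 4)/(10 - 4) × (8.8 - 7)/(10 - 7) = 0.416000

P(8.8) = 3×L_0(8.8) + 1×L_1(8.8) + 15×L_2(8.8) + (-7)×L_3(8.8)
P(8.8) = 9.448000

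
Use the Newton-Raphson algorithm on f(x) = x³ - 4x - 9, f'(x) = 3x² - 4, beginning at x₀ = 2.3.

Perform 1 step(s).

f(x) = x³ - 4x - 9
f'(x) = 3x² - 4
x₀ = 2.3

Newton-Raphson formula: x_{n+1} = x_n - f(x_n)/f'(x_n)

Iteration 1:
  f(2.300000) = -6.033000
  f'(2.300000) = 11.870000
  x_1 = 2.300000 - (-6.033000)/11.870000 = 2.808256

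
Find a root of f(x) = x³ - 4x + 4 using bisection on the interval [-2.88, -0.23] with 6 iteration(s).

f(x) = x³ - 4x + 4
Initial interval: [-2.88, -0.23]

Iteration 1:
  c_1 = (-2.880000 + (-0.230000))/2 = -1.555000
  f(c_1) = f(-1.555000) = 6.459971
  f(a) × f(c) < 0, new interval: [-2.880000, -1.555000]
Iteration 2:
  c_2 = (-2.880000 + (-1.555000))/2 = -2.217500
  f(c_2) = f(-2.217500) = 1.965873
  f(a) × f(c) < 0, new interval: [-2.880000, -2.217500]
Iteration 3:
  c_3 = (-2.880000 + (-2.217500))/2 = -2.548750
  f(c_3) = f(-2.548750) = -2.362003
  f(a) × f(c) ≥ 0, new interval: [-2.548750, -2.217500]
Iteration 4:
  c_4 = (-2.548750 + (-2.217500))/2 = -2.383125
  f(c_4) = f(-2.383125) = -0.001946
  f(a) × f(c) ≥ 0, new interval: [-2.383125, -2.217500]
Iteration 5:
  c_5 = (-2.383125 + (-2.217500))/2 = -2.300312
  f(c_5) = f(-2.300312) = 1.029290
  f(a) × f(c) < 0, new interval: [-2.383125, -2.300312]
Iteration 6:
  c_6 = (-2.383125 + (-2.300312))/2 = -2.341719
  f(c_6) = f(-2.341719) = 0.525717
  f(a) × f(c) < 0, new interval: [-2.383125, -2.341719]

After 6 iteration(s), the approximation is c_6 = -2.341719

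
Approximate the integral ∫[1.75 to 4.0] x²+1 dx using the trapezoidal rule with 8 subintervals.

f(x) = x²+1
a = 1.75, b = 4.0, n = 8
h = (b - a)/n = 0.281250

Trapezoidal rule: (h/2)[f(x₀) + 2f(x₁) + 2f(x₂) + ... + f(xₙ)]

x_0 = 1.7500, f(x_0) = 4.062500, coefficient = 1
x_1 = 2.0312, f(x_1) = 5.125977, coefficient = 2
x_2 = 2.3125, f(x_2) = 6.347656, coefficient = 2
x_3 = 2.5938, f(x_3) = 7.727539, coefficient = 2
x_4 = 2.8750, f(x_4) = 9.265625, coefficient = 2
x_5 = 3.1562, f(x_5) = 10.961914, coefficient = 2
x_6 = 3.4375, f(x_6) = 12.816406, coefficient = 2
x_7 = 3.7188, f(x_7) = 14.829102, coefficient = 2
x_8 = 4.0000, f(x_8) = 17.000000, coefficient = 1

I ≈ (0.281250/2) × 155.210938 = 21.826538
Exact value: 21.796875
Error: 0.029663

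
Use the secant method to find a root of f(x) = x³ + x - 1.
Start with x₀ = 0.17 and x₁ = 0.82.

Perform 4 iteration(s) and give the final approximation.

f(x) = x³ + x - 1
x₀ = 0.17, x₁ = 0.82

Secant formula: x_{n+1} = x_n - f(x_n)(x_n - x_{n-1})/(f(x_n) - f(x_{n-1}))

Iteration 1:
  f(0.170000) = -0.825087
  f(0.820000) = 0.371368
  x_2 = 0.820000 - 0.371368×(0.820000 - 0.170000)/(0.371368 - (-0.825087))
       = 0.618246
Iteration 2:
  f(0.820000) = 0.371368
  f(0.618246) = -0.145442
  x_3 = 0.618246 - (-0.145442)×(0.618246 - 0.820000)/(-0.145442 - 0.371368)
       = 0.675024
Iteration 3:
  f(0.618246) = -0.145442
  f(0.675024) = -0.017395
  x_4 = 0.675024 - (-0.017395)×(0.675024 - 0.618246)/(-0.017395 - (-0.145442))
       = 0.682738
Iteration 4:
  f(0.675024) = -0.017395
  f(0.682738) = 0.000983
  x_5 = 0.682738 - 0.000983×(0.682738 - 0.675024)/(0.000983 - (-0.017395))
       = 0.682325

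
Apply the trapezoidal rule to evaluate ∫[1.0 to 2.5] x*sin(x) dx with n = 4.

f(x) = x*sin(x)
a = 1.0, b = 2.5, n = 4
h = (b - a)/n = 0.375000

Trapezoidal rule: (h/2)[f(x₀) + 2f(x₁) + 2f(x₂) + ... + f(xₙ)]

x_0 = 1.0000, f(x_0) = 0.841471, coefficient = 1
x_1 = 1.3750, f(x_1) = 1.348728, coefficient = 2
x_2 = 1.7500, f(x_2) = 1.721975, coefficient = 2
x_3 = 2.1250, f(x_3) = 1.806930, coefficient = 2
x_4 = 2.5000, f(x_4) = 1.496180, coefficient = 1

I ≈ (0.375000/2) × 12.092917 = 2.267422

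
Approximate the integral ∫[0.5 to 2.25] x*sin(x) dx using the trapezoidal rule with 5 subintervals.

f(x) = x*sin(x)
a = 0.5, b = 2.25, n = 5
h = (b - a)/n = 0.350000

Trapezoidal rule: (h/2)[f(x₀) + 2f(x₁) + 2f(x₂) + ... + f(xₙ)]

x_0 = 0.5000, f(x_0) = 0.239713, coefficient = 1
x_1 = 0.8500, f(x_1) = 0.638588, coefficient = 2
x_2 = 1.2000, f(x_2) = 1.118447, coefficient = 2
x_3 = 1.5500, f(x_3) = 1.549665, coefficient = 2
x_4 = 1.9000, f(x_4) = 1.797970, coefficient = 2
x_5 = 2.2500, f(x_5) = 1.750665, coefficient = 1

I ≈ (0.350000/2) × 12.199718 = 2.134951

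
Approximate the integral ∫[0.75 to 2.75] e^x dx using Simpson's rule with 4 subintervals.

f(x) = e^x
a = 0.75, b = 2.75, n = 4
h = (b - a)/n = 0.500000

Simpson's rule: (h/3)[f(x₀) + 4f(x₁) + 2f(x₂) + ... + f(xₙ)]

x_0 = 0.7500, f(x_0) = 2.117000, coefficient = 1
x_1 = 1.2500, f(x_1) = 3.490343, coefficient = 4
x_2 = 1.7500, f(x_2) = 5.754603, coefficient = 2
x_3 = 2.2500, f(x_3) = 9.487736, coefficient = 4
x_4 = 2.7500, f(x_4) = 15.642632, coefficient = 1

I ≈ (0.500000/3) × 81.181152 = 13.530192
Exact value: 13.525632
Error: 0.004560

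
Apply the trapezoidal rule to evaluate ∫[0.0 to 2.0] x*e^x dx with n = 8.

f(x) = x*e^x
a = 0.0, b = 2.0, n = 8
h = (b - a)/n = 0.250000

Trapezoidal rule: (h/2)[f(x₀) + 2f(x₁) + 2f(x₂) + ... + f(xₙ)]

x_0 = 0.0000, f(x_0) = 0.000000, coefficient = 1
x_1 = 0.2500, f(x_1) = 0.321006, coefficient = 2
x_2 = 0.5000, f(x_2) = 0.824361, coefficient = 2
x_3 = 0.7500, f(x_3) = 1.587750, coefficient = 2
x_4 = 1.0000, f(x_4) = 2.718282, coefficient = 2
x_5 = 1.2500, f(x_5) = 4.362929, coefficient = 2
x_6 = 1.5000, f(x_6) = 6.722534, coefficient = 2
x_7 = 1.7500, f(x_7) = 10.070555, coefficient = 2
x_8 = 2.0000, f(x_8) = 14.778112, coefficient = 1

I ≈ (0.250000/2) × 67.992944 = 8.499118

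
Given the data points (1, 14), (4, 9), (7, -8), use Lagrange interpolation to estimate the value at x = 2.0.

Lagrange interpolation formula:
P(x) = Σ yᵢ × Lᵢ(x)
where Lᵢ(x) = Π_{j≠i} (x - xⱼ)/(xᵢ - xⱼ)

L_0(2.0) = (2.0 - 4)/(1 - 4) × (2.0 - 7)/(1 - 7) = 0.555556
L_1(2.0) = (2.0 - 1)/(4 - 1) × (2.0 - 7)/(4 - 7) = 0.555556
L_2(2.0) = (2.0 - 1)/(7 - 1) × (2.0 - 4)/(7 - 4) = -0.111111

P(2.0) = 14×L_0(2.0) + 9×L_1(2.0) + (-8)×L_2(2.0)
P(2.0) = 13.666667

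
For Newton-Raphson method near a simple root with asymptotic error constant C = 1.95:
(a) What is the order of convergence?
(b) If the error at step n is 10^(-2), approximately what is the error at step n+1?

(a) Newton-Raphson has quadratic (order 2) convergence near simple roots.
    This means |e_{n+1}| ≈ C|e_n|².

(b) With |e_n| = 10^(-2) and C = 1.95:
    |e_{n+1}| ≈ 1.95 × (10^(-2))² = 1.95 × 10^(-4)

(a) 2 (quadratic); (b) |e_{n+1}| ≈ 1.950e-04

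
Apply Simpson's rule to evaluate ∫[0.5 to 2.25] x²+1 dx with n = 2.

f(x) = x²+1
a = 0.5, b = 2.25, n = 2
h = (b - a)/n = 0.875000

Simpson's rule: (h/3)[f(x₀) + 4f(x₁) + 2f(x₂) + ... + f(xₙ)]

x_0 = 0.5000, f(x_0) = 1.250000, coefficient = 1
x_1 = 1.3750, f(x_1) = 2.890625, coefficient = 4
x_2 = 2.2500, f(x_2) = 6.062500, coefficient = 1

I ≈ (0.875000/3) × 18.875000 = 5.505208
Exact value: 5.505208
Error: 0.000000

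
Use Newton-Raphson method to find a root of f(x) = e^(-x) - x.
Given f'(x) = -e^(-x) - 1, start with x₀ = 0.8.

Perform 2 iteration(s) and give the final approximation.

f(x) = e^(-x) - x
f'(x) = -e^(-x) - 1
x₀ = 0.8

Newton-Raphson formula: x_{n+1} = x_n - f(x_n)/f'(x_n)

Iteration 1:
  f(0.800000) = -0.350671
  f'(0.800000) = -1.449329
  x_1 = 0.800000 - (-0.350671)/(-1.449329) = 0.558046
Iteration 2:
  f(0.558046) = 0.014280
  f'(0.558046) = -1.572326
  x_2 = 0.558046 - 0.014280/(-1.572326) = 0.567128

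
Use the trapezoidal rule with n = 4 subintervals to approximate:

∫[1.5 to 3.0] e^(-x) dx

f(x) = e^(-x)
a = 1.5, b = 3.0, n = 4
h = (b - a)/n = 0.375000

Trapezoidal rule: (h/2)[f(x₀) + 2f(x₁) + 2f(x₂) + ... + f(xₙ)]

x_0 = 1.5000, f(x_0) = 0.223130, coefficient = 1
x_1 = 1.8750, f(x_1) = 0.153355, coefficient = 2
x_2 = 2.2500, f(x_2) = 0.105399, coefficient = 2
x_3 = 2.6250, f(x_3) = 0.072440, coefficient = 2
x_4 = 3.0000, f(x_4) = 0.049787, coefficient = 1

I ≈ (0.375000/2) × 0.935305 = 0.175370
Exact value: 0.173343
Error: 0.002027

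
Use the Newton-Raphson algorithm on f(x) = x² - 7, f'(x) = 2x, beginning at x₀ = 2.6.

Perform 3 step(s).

f(x) = x² - 7
f'(x) = 2x
x₀ = 2.6

Newton-Raphson formula: x_{n+1} = x_n - f(x_n)/f'(x_n)

Iteration 1:
  f(2.600000) = -0.240000
  f'(2.600000) = 5.200000
  x_1 = 2.600000 - (-0.240000)/5.200000 = 2.646154
Iteration 2:
  f(2.646154) = 0.002130
  f'(2.646154) = 5.292308
  x_2 = 2.646154 - 0.002130/5.292308 = 2.645751
Iteration 3:
  f(2.645751) = 0.000000
  f'(2.645751) = 5.291503
  x_3 = 2.645751 - 0.000000/5.291503 = 2.645751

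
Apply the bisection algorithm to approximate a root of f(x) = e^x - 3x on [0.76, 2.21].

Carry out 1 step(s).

f(x) = e^x - 3x
Initial interval: [0.76, 2.21]

Iteration 1:
  c_1 = (0.760000 + 2.210000)/2 = 1.485000
  f(c_1) = f(1.485000) = -0.040035
  f(a) × f(c) ≥ 0, new interval: [1.485000, 2.210000]

After 1 iteration(s), the approximation is c_1 = 1.485000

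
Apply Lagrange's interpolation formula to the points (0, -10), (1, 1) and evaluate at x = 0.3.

Lagrange interpolation formula:
P(x) = Σ yᵢ × Lᵢ(x)
where Lᵢ(x) = Π_{j≠i} (x - xⱼ)/(xᵢ - xⱼ)

L_0(0.3) = (0.3 - 1)/(0 - 1) = 0.700000
L_1(0.3) = (0.3 - 0)/(1 - 0) = 0.300000

P(0.3) = (-10)×L_0(0.3) + 1×L_1(0.3)
P(0.3) = -6.700000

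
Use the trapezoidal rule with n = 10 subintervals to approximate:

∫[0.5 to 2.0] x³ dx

f(x) = x³
a = 0.5, b = 2.0, n = 10
h = (b - a)/n = 0.150000

Trapezoidal rule: (h/2)[f(x₀) + 2f(x₁) + 2f(x₂) + ... + f(xₙ)]

x_0 = 0.5000, f(x_0) = 0.125000, coefficient = 1
x_1 = 0.6500, f(x_1) = 0.274625, coefficient = 2
x_2 = 0.8000, f(x_2) = 0.512000, coefficient = 2
x_3 = 0.9500, f(x_3) = 0.857375, coefficient = 2
x_4 = 1.1000, f(x_4) = 1.331000, coefficient = 2
x_5 = 1.2500, f(x_5) = 1.953125, coefficient = 2
x_6 = 1.4000, f(x_6) = 2.744000, coefficient = 2
x_7 = 1.5500, f(x_7) = 3.723875, coefficient = 2
x_8 = 1.7000, f(x_8) = 4.913000, coefficient = 2
x_9 = 1.8500, f(x_9) = 6.331625, coefficient = 2
x_10 = 2.0000, f(x_10) = 8.000000, coefficient = 1

I ≈ (0.150000/2) × 53.406250 = 4.005469
Exact value: 3.984375
Error: 0.021094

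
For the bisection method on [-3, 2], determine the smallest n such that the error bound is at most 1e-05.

We need (b-a)/2^n ≤ 1e-05
(2 - (-3))/2^n ≤ 1e-05
5/2^n ≤ 1e-05
2^n ≥ 500000
n ≥ log₂(500000) = 18.93
n ≥ 19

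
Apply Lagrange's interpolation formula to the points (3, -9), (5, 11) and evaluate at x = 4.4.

Lagrange interpolation formula:
P(x) = Σ yᵢ × Lᵢ(x)
where Lᵢ(x) = Π_{j≠i} (x - xⱼ)/(xᵢ - xⱼ)

L_0(4.4) = (4.4 - 5)/(3 - 5) = 0.300000
L_1(4.4) = (4.4 - 3)/(5 - 3) = 0.700000

P(4.4) = (-9)×L_0(4.4) + 11×L_1(4.4)
P(4.4) = 5.000000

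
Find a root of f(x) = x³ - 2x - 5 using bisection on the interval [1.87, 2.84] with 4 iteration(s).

f(x) = x³ - 2x - 5
Initial interval: [1.87, 2.84]

Iteration 1:
  c_1 = (1.870000 + 2.840000)/2 = 2.355000
  f(c_1) = f(2.355000) = 3.350889
  f(a) × f(c) < 0, new interval: [1.870000, 2.355000]
Iteration 2:
  c_2 = (1.870000 + 2.355000)/2 = 2.112500
  f(c_2) = f(2.112500) = 0.202361
  f(a) × f(c) < 0, new interval: [1.870000, 2.112500]
Iteration 3:
  c_3 = (1.870000 + 2.112500)/2 = 1.991250
  f(c_3) = f(1.991250) = -1.087041
  f(a) × f(c) ≥ 0, new interval: [1.991250, 2.112500]
Iteration 4:
  c_4 = (1.991250 + 2.112500)/2 = 2.051875
  f(c_4) = f(2.051875) = -0.464964
  f(a) × f(c) ≥ 0, new interval: [2.051875, 2.112500]

After 4 iteration(s), the approximation is c_4 = 2.051875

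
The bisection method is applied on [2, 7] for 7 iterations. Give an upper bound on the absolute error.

Bisection error bound: |error| ≤ (b-a)/2^n
|error| ≤ (7 - 2)/2^7 = 5/2^7
|error| ≤ 0.0390625000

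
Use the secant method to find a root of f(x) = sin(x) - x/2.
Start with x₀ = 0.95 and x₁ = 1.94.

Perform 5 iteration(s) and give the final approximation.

f(x) = sin(x) - x/2
x₀ = 0.95, x₁ = 1.94

Secant formula: x_{n+1} = x_n - f(x_n)(x_n - x_{n-1})/(f(x_n) - f(x_{n-1}))

Iteration 1:
  f(0.950000) = 0.338416
  f(1.940000) = -0.037385
  x_2 = 1.940000 - (-0.037385)×(1.940000 - 0.950000)/(-0.037385 - 0.338416)
       = 1.841514
Iteration 2:
  f(1.940000) = -0.037385
  f(1.841514) = 0.042822
  x_3 = 1.841514 - 0.042822×(1.841514 - 1.940000)/(0.042822 - (-0.037385))
       = 1.894095
Iteration 3:
  f(1.841514) = 0.042822
  f(1.894095) = 0.001145
  x_4 = 1.894095 - 0.001145×(1.894095 - 1.841514)/(0.001145 - 0.042822)
       = 1.895540
Iteration 4:
  f(1.894095) = 0.001145
  f(1.895540) = -0.000037
  x_5 = 1.895540 - (-0.000037)×(1.895540 - 1.894095)/(-0.000037 - 0.001145)
       = 1.895494
Iteration 5:
  f(1.895540) = -0.000037
  f(1.895494) = 0.000000
  x_6 = 1.895494 - 0.000000×(1.895494 - 1.895540)/(0.000000 - (-0.000037))
       = 1.895494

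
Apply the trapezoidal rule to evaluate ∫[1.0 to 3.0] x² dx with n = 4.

f(x) = x²
a = 1.0, b = 3.0, n = 4
h = (b - a)/n = 0.500000

Trapezoidal rule: (h/2)[f(x₀) + 2f(x₁) + 2f(x₂) + ... + f(xₙ)]

x_0 = 1.0000, f(x_0) = 1.000000, coefficient = 1
x_1 = 1.5000, f(x_1) = 2.250000, coefficient = 2
x_2 = 2.0000, f(x_2) = 4.000000, coefficient = 2
x_3 = 2.5000, f(x_3) = 6.250000, coefficient = 2
x_4 = 3.0000, f(x_4) = 9.000000, coefficient = 1

I ≈ (0.500000/2) × 35.000000 = 8.750000
Exact value: 8.666667
Error: 0.083333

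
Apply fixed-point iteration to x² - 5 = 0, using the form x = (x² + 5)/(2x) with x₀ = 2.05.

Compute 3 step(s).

Equation: x² - 5 = 0
Fixed-point form: x = (x² + 5)/(2x)
x₀ = 2.05

x_1 = g(2.050000) = 2.244512
x_2 = g(2.244512) = 2.236084
x_3 = g(2.236084) = 2.236068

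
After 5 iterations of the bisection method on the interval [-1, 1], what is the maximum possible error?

Bisection error bound: |error| ≤ (b-a)/2^n
|error| ≤ (1 - (-1))/2^5 = 2/2^5
|error| ≤ 0.0625000000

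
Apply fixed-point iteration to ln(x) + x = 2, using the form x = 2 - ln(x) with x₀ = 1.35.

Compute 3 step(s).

Equation: ln(x) + x = 2
Fixed-point form: x = 2 - ln(x)
x₀ = 1.35

x_1 = g(1.350000) = 1.699895
x_2 = g(1.699895) = 1.469433
x_3 = g(1.469433) = 1.615123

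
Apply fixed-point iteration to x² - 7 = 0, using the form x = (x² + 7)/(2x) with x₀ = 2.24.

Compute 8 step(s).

Equation: x² - 7 = 0
Fixed-point form: x = (x² + 7)/(2x)
x₀ = 2.24

x_1 = g(2.240000) = 2.682500
x_2 = g(2.682500) = 2.646003
x_3 = g(2.646003) = 2.645751
x_4 = g(2.645751) = 2.645751
x_5 = g(2.645751) = 2.645751
x_6 = g(2.645751) = 2.645751
x_7 = g(2.645751) = 2.645751
x_8 = g(2.645751) = 2.645751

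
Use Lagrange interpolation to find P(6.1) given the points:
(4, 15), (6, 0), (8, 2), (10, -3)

Lagrange interpolation formula:
P(x) = Σ yᵢ × Lᵢ(x)
where Lᵢ(x) = Π_{j≠i} (x - xⱼ)/(xᵢ - xⱼ)

L_0(6.1) = (6.1 - 6)/(4 - 6) × (6.1 - 8)/(4 - 8) × (6.1 - 10)/(4 - 10) = -0.015437
L_1(6.1) = (6.1 - 4)/(6 - 4) × (6.1 - 8)/(6 - 8) × (6.1 - 10)/(6 - 10) = 0.972563
L_2(6.1) = (6.1 - 4)/(8 - 4) × (6.1 - 6)/(8 - 6) × (6.1 - 10)/(8 - 10) = 0.051187
L_3(6.1) = (6.1 - 4)/(10 - 4) × (6.1 - 6)/(10 - 6) × (6.1 - 8)/(10 - 8) = -0.008312

P(6.1) = 15×L_0(6.1) + 0×L_1(6.1) + 2×L_2(6.1) + (-3)×L_3(6.1)
P(6.1) = -0.104250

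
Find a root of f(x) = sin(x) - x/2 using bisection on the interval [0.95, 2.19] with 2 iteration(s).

f(x) = sin(x) - x/2
Initial interval: [0.95, 2.19]

Iteration 1:
  c_1 = (0.950000 + 2.190000)/2 = 1.570000
  f(c_1) = f(1.570000) = 0.215000
  f(a) × f(c) ≥ 0, new interval: [1.570000, 2.190000]
Iteration 2:
  c_2 = (1.570000 + 2.190000)/2 = 1.880000
  f(c_2) = f(1.880000) = 0.012576
  f(a) × f(c) ≥ 0, new interval: [1.880000, 2.190000]

After 2 iteration(s), the approximation is c_2 = 1.880000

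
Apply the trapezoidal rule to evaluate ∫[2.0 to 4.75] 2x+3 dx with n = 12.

f(x) = 2x+3
a = 2.0, b = 4.75, n = 12
h = (b - a)/n = 0.229167

Trapezoidal rule: (h/2)[f(x₀) + 2f(x₁) + 2f(x₂) + ... + f(xₙ)]

x_0 = 2.0000, f(x_0) = 7.000000, coefficient = 1
x_1 = 2.2292, f(x_1) = 7.458333, coefficient = 2
x_2 = 2.4583, f(x_2) = 7.916667, coefficient = 2
x_3 = 2.6875, f(x_3) = 8.375000, coefficient = 2
x_4 = 2.9167, f(x_4) = 8.833333, coefficient = 2
x_5 = 3.1458, f(x_5) = 9.291667, coefficient = 2
x_6 = 3.3750, f(x_6) = 9.750000, coefficient = 2
x_7 = 3.6042, f(x_7) = 10.208333, coefficient = 2
x_8 = 3.8333, f(x_8) = 10.666667, coefficient = 2
x_9 = 4.0625, f(x_9) = 11.125000, coefficient = 2
x_10 = 4.2917, f(x_10) = 11.583333, coefficient = 2
x_11 = 4.5208, f(x_11) = 12.041667, coefficient = 2
x_12 = 4.7500, f(x_12) = 12.500000, coefficient = 1

I ≈ (0.229167/2) × 234.000000 = 26.812500
Exact value: 26.812500
Error: 0.000000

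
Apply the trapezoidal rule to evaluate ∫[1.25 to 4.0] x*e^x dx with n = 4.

f(x) = x*e^x
a = 1.25, b = 4.0, n = 4
h = (b - a)/n = 0.687500

Trapezoidal rule: (h/2)[f(x₀) + 2f(x₁) + 2f(x₂) + ... + f(xₙ)]

x_0 = 1.2500, f(x_0) = 4.362929, coefficient = 1
x_1 = 1.9375, f(x_1) = 13.448916, coefficient = 2
x_2 = 2.6250, f(x_2) = 36.237007, coefficient = 2
x_3 = 3.3125, f(x_3) = 90.940295, coefficient = 2
x_4 = 4.0000, f(x_4) = 218.392600, coefficient = 1

I ≈ (0.687500/2) × 504.007964 = 173.252738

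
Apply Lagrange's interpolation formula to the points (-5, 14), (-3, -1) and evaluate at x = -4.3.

Lagrange interpolation formula:
P(x) = Σ yᵢ × Lᵢ(x)
where Lᵢ(x) = Π_{j≠i} (x - xⱼ)/(xᵢ - xⱼ)

L_0(-4.3) = (-4.3 - (-3))/(-5 - (-3)) = 0.650000
L_1(-4.3) = (-4.3 - (-5))/(-3 - (-5)) = 0.350000

P(-4.3) = 14×L_0(-4.3) + (-1)×L_1(-4.3)
P(-4.3) = 8.750000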